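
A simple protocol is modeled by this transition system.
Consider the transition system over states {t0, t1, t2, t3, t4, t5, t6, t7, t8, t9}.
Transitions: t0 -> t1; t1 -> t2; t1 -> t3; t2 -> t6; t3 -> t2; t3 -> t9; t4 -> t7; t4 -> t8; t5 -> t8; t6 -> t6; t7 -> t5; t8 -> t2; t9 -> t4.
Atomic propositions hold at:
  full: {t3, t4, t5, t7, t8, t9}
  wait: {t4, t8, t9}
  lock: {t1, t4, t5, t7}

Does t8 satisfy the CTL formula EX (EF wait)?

No

EF wait: least fixpoint, start Z0 = {t4, t8, t9}, add states with some successor in Z. Z1 = {t3, t4, t5, t8, t9}; Z2 = {t1, t3, t4, t5, t7, t8, t9}; Z3 = {t0, t1, t3, t4, t5, t7, t8, t9}; fixed.
Sat(EF wait) = {t0, t1, t3, t4, t5, t7, t8, t9}
Sat(EX (EF wait)) = {s : some successor in {t0, t1, t3, t4, t5, t7, t8, t9}} = {t0, t1, t3, t4, t5, t7, t9}
t8 ∉ Sat(EX (EF wait)) = {t0, t1, t3, t4, t5, t7, t9}, so the formula does not hold at t8.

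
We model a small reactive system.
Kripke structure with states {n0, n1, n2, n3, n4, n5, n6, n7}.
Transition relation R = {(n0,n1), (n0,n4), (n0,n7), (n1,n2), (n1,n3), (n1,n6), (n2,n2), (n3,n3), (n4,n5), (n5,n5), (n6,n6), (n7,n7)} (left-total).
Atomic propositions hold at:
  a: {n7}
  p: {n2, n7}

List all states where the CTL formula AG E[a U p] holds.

E[a U p]: least fixpoint, start Z0 = Sat(p) = {n2, n7}, add states in Sat(a) with some successor in Z. Already a fixed point.
Sat(E[a U p]) = {n2, n7}
AG E[a U p]: greatest fixpoint, start Z0 = {n2, n7}, keep only states in Sat with every successor in Z. Already a fixed point.
Sat(AG E[a U p]) = {n2, n7}

{n2, n7}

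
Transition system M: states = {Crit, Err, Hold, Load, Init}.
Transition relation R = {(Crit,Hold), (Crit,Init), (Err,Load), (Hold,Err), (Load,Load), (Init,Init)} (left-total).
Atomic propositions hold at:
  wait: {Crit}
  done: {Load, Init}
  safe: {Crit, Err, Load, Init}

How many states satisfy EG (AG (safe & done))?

Sat(safe & done) = {Load, Init}
AG (safe & done): greatest fixpoint, start Z0 = {Load, Init}, keep only states in Sat with every successor in Z. Already a fixed point.
Sat(AG (safe & done)) = {Load, Init}
EG (AG (safe & done)): greatest fixpoint, start Z0 = {Load, Init}, keep only states in Sat with some successor in Z. Already a fixed point.
Sat(EG (AG (safe & done))) = {Load, Init}
|Sat(EG (AG (safe & done)))| = |{Load, Init}| = 2.

2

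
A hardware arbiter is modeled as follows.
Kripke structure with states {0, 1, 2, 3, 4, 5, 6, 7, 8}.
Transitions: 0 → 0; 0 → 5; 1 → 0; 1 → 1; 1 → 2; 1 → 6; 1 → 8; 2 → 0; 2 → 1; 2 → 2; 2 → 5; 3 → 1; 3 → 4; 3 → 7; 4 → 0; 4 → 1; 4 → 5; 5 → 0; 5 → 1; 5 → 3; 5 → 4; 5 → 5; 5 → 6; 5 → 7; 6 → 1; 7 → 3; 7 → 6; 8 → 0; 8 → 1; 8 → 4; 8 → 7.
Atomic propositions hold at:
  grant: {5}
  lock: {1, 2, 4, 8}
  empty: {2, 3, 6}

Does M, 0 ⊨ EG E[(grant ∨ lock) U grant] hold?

No

Sat(grant ∨ lock) = {1, 2, 4, 5, 8}
E[(grant ∨ lock) U grant]: least fixpoint, start Z0 = Sat(grant) = {5}, add states in Sat(grant ∨ lock) with some successor in Z. Z1 = {2, 4, 5}; Z2 = {1, 2, 4, 5, 8}; fixed.
Sat(E[(grant ∨ lock) U grant]) = {1, 2, 4, 5, 8}
EG E[(grant ∨ lock) U grant]: greatest fixpoint, start Z0 = {1, 2, 4, 5, 8}, keep only states in Sat with some successor in Z. Already a fixed point.
Sat(EG E[(grant ∨ lock) U grant]) = {1, 2, 4, 5, 8}
0 ∉ Sat(EG E[(grant ∨ lock) U grant]) = {1, 2, 4, 5, 8}, so the formula does not hold at 0.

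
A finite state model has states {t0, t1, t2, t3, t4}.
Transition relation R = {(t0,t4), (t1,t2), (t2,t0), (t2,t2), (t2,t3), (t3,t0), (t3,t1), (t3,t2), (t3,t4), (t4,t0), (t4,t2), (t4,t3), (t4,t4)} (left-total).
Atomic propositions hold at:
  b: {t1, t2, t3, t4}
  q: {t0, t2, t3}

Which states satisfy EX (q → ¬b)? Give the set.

Sat(¬b) = {t0}
Sat(q → ¬b) = {t0, t1, t4}
Sat(EX (q → ¬b)) = {s : some successor in {t0, t1, t4}} = {t0, t2, t3, t4}

{t0, t2, t3, t4}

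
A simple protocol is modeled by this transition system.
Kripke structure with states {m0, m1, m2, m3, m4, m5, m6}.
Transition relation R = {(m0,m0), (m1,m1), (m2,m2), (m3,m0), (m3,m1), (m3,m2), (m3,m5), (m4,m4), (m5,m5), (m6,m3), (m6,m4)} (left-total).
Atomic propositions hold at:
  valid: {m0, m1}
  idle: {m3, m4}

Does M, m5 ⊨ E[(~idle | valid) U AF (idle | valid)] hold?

No

Sat(~idle) = {m0, m1, m2, m5, m6}
Sat(~idle | valid) = {m0, m1, m2, m5, m6}
Sat(idle | valid) = {m0, m1, m3, m4}
AF (idle | valid): least fixpoint, start Z0 = {m0, m1, m3, m4}, add states with every successor in Z. Z1 = {m0, m1, m3, m4, m6}; fixed.
Sat(AF (idle | valid)) = {m0, m1, m3, m4, m6}
E[(~idle | valid) U AF (idle | valid)]: least fixpoint, start Z0 = Sat(AF (idle | valid)) = {m0, m1, m3, m4, m6}, add states in Sat(~idle | valid) with some successor in Z. Already a fixed point.
Sat(E[(~idle | valid) U AF (idle | valid)]) = {m0, m1, m3, m4, m6}
m5 ∉ Sat(E[(~idle | valid) U AF (idle | valid)]) = {m0, m1, m3, m4, m6}, so the formula does not hold at m5.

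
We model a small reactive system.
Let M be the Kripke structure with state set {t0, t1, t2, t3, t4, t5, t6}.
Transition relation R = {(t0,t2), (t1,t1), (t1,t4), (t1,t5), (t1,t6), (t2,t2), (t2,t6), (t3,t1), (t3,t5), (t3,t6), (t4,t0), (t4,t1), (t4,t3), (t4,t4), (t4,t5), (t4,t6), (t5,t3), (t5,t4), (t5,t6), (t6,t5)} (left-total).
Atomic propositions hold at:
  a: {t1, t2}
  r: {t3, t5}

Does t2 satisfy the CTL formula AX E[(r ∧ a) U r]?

Sat(r ∧ a) = ∅
E[(r ∧ a) U r]: least fixpoint, start Z0 = Sat(r) = {t3, t5}, add states in Sat(r ∧ a) with some successor in Z. Already a fixed point.
Sat(E[(r ∧ a) U r]) = {t3, t5}
Sat(AX E[(r ∧ a) U r]) = {s : every successor in {t3, t5}} = {t6}
t2 ∉ Sat(AX E[(r ∧ a) U r]) = {t6}, so the formula does not hold at t2.

No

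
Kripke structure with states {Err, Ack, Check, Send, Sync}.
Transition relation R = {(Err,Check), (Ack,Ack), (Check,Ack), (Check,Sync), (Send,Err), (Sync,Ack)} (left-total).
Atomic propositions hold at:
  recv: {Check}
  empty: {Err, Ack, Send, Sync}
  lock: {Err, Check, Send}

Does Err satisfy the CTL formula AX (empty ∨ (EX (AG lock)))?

AG lock: greatest fixpoint, start Z0 = {Err, Check, Send}, keep only states in Sat with every successor in Z. Z1 = {Err, Send}; Z2 = {Send}; Z3 = ∅; fixed.
Sat(AG lock) = ∅
Sat(EX (AG lock)) = {s : some successor in ∅} = ∅
Sat(empty ∨ (EX (AG lock))) = {Err, Ack, Send, Sync}
Sat(AX (empty ∨ (EX (AG lock)))) = {s : every successor in {Err, Ack, Send, Sync}} = {Ack, Check, Send, Sync}
Err ∉ Sat(AX (empty ∨ (EX (AG lock)))) = {Ack, Check, Send, Sync}, so the formula does not hold at Err.

No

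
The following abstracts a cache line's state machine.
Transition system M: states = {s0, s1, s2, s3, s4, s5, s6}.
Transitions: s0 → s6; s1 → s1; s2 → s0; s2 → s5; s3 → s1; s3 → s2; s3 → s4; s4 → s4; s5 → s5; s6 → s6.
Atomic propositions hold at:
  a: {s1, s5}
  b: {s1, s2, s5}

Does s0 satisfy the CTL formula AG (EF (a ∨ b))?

Sat(a ∨ b) = {s1, s2, s5}
EF (a ∨ b): least fixpoint, start Z0 = {s1, s2, s5}, add states with some successor in Z. Z1 = {s1, s2, s3, s5}; fixed.
Sat(EF (a ∨ b)) = {s1, s2, s3, s5}
AG (EF (a ∨ b)): greatest fixpoint, start Z0 = {s1, s2, s3, s5}, keep only states in Sat with every successor in Z. Z1 = {s1, s5}; fixed.
Sat(AG (EF (a ∨ b))) = {s1, s5}
s0 ∉ Sat(AG (EF (a ∨ b))) = {s1, s5}, so the formula does not hold at s0.

No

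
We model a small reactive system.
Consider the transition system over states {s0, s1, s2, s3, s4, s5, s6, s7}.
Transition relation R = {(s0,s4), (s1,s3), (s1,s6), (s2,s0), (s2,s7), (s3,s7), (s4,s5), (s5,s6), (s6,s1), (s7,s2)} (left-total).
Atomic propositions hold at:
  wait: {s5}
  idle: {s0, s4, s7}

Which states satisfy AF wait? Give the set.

AF wait: least fixpoint, start Z0 = {s5}, add states with every successor in Z. Z1 = {s4, s5}; Z2 = {s0, s4, s5}; fixed.
Sat(AF wait) = {s0, s4, s5}

{s0, s4, s5}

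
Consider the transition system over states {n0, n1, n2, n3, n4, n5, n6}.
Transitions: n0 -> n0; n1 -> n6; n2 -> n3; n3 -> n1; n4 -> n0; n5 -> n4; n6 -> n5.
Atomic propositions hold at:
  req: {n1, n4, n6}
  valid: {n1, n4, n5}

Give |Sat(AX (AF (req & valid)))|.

Sat(req & valid) = {n1, n4}
AF (req & valid): least fixpoint, start Z0 = {n1, n4}, add states with every successor in Z. Z1 = {n1, n3, n4, n5}; Z2 = {n1, n2, n3, n4, n5, n6}; fixed.
Sat(AF (req & valid)) = {n1, n2, n3, n4, n5, n6}
Sat(AX (AF (req & valid))) = {s : every successor in {n1, n2, n3, n4, n5, n6}} = {n1, n2, n3, n5, n6}
|Sat(AX (AF (req & valid)))| = |{n1, n2, n3, n5, n6}| = 5.

5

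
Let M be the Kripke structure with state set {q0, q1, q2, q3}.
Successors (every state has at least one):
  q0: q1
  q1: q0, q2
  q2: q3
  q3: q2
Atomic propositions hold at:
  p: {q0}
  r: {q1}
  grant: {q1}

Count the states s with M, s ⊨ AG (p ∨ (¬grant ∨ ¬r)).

2

Sat(¬grant) = {q0, q2, q3}
Sat(¬r) = {q0, q2, q3}
Sat(¬grant ∨ ¬r) = {q0, q2, q3}
Sat(p ∨ (¬grant ∨ ¬r)) = {q0, q2, q3}
AG (p ∨ (¬grant ∨ ¬r)): greatest fixpoint, start Z0 = {q0, q2, q3}, keep only states in Sat with every successor in Z. Z1 = {q2, q3}; fixed.
Sat(AG (p ∨ (¬grant ∨ ¬r))) = {q2, q3}
|Sat(AG (p ∨ (¬grant ∨ ¬r)))| = |{q2, q3}| = 2.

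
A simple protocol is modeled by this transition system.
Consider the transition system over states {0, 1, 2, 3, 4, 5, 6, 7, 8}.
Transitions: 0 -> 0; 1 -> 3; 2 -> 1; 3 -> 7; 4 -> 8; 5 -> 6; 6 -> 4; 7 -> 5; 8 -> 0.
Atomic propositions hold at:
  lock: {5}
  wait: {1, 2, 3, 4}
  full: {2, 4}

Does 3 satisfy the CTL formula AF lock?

Yes

AF lock: least fixpoint, start Z0 = {5}, add states with every successor in Z. Z1 = {5, 7}; Z2 = {3, 5, 7}; Z3 = {1, 3, 5, 7}; Z4 = {1, 2, 3, 5, 7}; fixed.
Sat(AF lock) = {1, 2, 3, 5, 7}
3 ∈ Sat(AF lock) = {1, 2, 3, 5, 7}, so the formula holds at 3.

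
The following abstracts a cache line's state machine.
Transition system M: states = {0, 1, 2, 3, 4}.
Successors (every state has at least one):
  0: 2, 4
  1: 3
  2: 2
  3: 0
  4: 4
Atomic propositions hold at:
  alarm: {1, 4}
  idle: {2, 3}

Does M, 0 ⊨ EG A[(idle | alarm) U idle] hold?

No

Sat(idle | alarm) = {1, 2, 3, 4}
A[(idle | alarm) U idle]: least fixpoint, start Z0 = Sat(idle) = {2, 3}, add states in Sat(idle | alarm) with every successor in Z. Z1 = {1, 2, 3}; fixed.
Sat(A[(idle | alarm) U idle]) = {1, 2, 3}
EG A[(idle | alarm) U idle]: greatest fixpoint, start Z0 = {1, 2, 3}, keep only states in Sat with some successor in Z. Z1 = {1, 2}; Z2 = {2}; fixed.
Sat(EG A[(idle | alarm) U idle]) = {2}
0 ∉ Sat(EG A[(idle | alarm) U idle]) = {2}, so the formula does not hold at 0.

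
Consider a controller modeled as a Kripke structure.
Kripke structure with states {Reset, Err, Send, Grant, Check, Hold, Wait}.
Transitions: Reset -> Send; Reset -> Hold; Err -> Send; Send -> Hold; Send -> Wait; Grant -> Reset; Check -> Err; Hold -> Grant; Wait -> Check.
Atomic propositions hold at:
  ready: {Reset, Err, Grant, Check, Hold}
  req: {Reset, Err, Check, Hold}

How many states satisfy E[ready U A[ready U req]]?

A[ready U req]: least fixpoint, start Z0 = Sat(req) = {Reset, Err, Check, Hold}, add states in Sat(ready) with every successor in Z. Z1 = {Reset, Err, Grant, Check, Hold}; fixed.
Sat(A[ready U req]) = {Reset, Err, Grant, Check, Hold}
E[ready U A[ready U req]]: least fixpoint, start Z0 = Sat(A[ready U req]) = {Reset, Err, Grant, Check, Hold}, add states in Sat(ready) with some successor in Z. Already a fixed point.
Sat(E[ready U A[ready U req]]) = {Reset, Err, Grant, Check, Hold}
|Sat(E[ready U A[ready U req]])| = |{Reset, Err, Grant, Check, Hold}| = 5.

5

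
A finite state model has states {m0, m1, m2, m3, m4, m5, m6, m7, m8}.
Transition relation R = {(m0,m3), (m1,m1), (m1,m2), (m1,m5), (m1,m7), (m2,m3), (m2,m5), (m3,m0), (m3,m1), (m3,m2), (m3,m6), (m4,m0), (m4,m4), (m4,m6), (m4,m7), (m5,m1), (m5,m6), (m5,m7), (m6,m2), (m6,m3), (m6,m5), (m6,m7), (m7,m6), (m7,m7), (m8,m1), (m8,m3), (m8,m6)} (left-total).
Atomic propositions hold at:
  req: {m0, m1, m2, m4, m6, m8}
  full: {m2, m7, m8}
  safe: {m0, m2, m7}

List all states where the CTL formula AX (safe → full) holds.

Sat(safe → full) = {m1, m2, m3, m4, m5, m6, m7, m8}
Sat(AX (safe → full)) = {s : every successor in {m1, m2, m3, m4, m5, m6, m7, m8}} = {m0, m1, m2, m5, m6, m7, m8}

{m0, m1, m2, m5, m6, m7, m8}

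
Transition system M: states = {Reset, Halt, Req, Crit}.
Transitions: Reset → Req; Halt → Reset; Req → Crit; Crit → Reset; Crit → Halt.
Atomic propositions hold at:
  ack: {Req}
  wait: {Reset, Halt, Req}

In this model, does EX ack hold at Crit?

No

Sat(EX ack) = {s : some successor in {Req}} = {Reset}
Crit ∉ Sat(EX ack) = {Reset}, so the formula does not hold at Crit.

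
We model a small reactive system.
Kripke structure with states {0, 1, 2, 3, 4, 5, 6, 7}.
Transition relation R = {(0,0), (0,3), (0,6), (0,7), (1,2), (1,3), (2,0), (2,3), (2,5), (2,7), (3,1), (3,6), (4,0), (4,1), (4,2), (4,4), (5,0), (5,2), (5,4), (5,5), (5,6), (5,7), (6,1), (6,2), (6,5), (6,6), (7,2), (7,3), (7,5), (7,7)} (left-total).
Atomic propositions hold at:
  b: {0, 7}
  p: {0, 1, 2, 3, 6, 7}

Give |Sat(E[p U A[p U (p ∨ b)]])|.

6

Sat(p ∨ b) = {0, 1, 2, 3, 6, 7}
A[p U (p ∨ b)]: least fixpoint, start Z0 = Sat((p ∨ b)) = {0, 1, 2, 3, 6, 7}, add states in Sat(p) with every successor in Z. Already a fixed point.
Sat(A[p U (p ∨ b)]) = {0, 1, 2, 3, 6, 7}
E[p U A[p U (p ∨ b)]]: least fixpoint, start Z0 = Sat(A[p U (p ∨ b)]) = {0, 1, 2, 3, 6, 7}, add states in Sat(p) with some successor in Z. Already a fixed point.
Sat(E[p U A[p U (p ∨ b)]]) = {0, 1, 2, 3, 6, 7}
|Sat(E[p U A[p U (p ∨ b)]])| = |{0, 1, 2, 3, 6, 7}| = 6.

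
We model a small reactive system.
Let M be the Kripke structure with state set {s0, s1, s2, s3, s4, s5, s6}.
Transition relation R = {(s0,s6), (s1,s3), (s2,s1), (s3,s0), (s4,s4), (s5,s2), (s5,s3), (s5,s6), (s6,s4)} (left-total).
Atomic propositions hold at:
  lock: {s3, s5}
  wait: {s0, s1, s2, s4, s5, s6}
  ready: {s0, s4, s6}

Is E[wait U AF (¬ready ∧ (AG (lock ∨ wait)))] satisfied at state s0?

Sat(¬ready) = {s1, s2, s3, s5}
Sat(lock ∨ wait) = {s0, s1, s2, s3, s4, s5, s6}
AG (lock ∨ wait): greatest fixpoint, start Z0 = {s0, s1, s2, s3, s4, s5, s6}, keep only states in Sat with every successor in Z. Already a fixed point.
Sat(AG (lock ∨ wait)) = {s0, s1, s2, s3, s4, s5, s6}
Sat(¬ready ∧ (AG (lock ∨ wait))) = {s1, s2, s3, s5}
AF (¬ready ∧ (AG (lock ∨ wait))): least fixpoint, start Z0 = {s1, s2, s3, s5}, add states with every successor in Z. Already a fixed point.
Sat(AF (¬ready ∧ (AG (lock ∨ wait)))) = {s1, s2, s3, s5}
E[wait U AF (¬ready ∧ (AG (lock ∨ wait)))]: least fixpoint, start Z0 = Sat(AF (¬ready ∧ (AG (lock ∨ wait)))) = {s1, s2, s3, s5}, add states in Sat(wait) with some successor in Z. Already a fixed point.
Sat(E[wait U AF (¬ready ∧ (AG (lock ∨ wait)))]) = {s1, s2, s3, s5}
s0 ∉ Sat(E[wait U AF (¬ready ∧ (AG (lock ∨ wait)))]) = {s1, s2, s3, s5}, so the formula does not hold at s0.

No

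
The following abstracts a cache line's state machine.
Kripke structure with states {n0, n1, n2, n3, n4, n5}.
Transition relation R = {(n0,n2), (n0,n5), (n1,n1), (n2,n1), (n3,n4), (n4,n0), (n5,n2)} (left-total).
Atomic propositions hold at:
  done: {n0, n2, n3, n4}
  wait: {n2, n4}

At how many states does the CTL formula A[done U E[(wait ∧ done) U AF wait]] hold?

Sat(wait ∧ done) = {n2, n4}
AF wait: least fixpoint, start Z0 = {n2, n4}, add states with every successor in Z. Z1 = {n2, n3, n4, n5}; Z2 = {n0, n2, n3, n4, n5}; fixed.
Sat(AF wait) = {n0, n2, n3, n4, n5}
E[(wait ∧ done) U AF wait]: least fixpoint, start Z0 = Sat(AF wait) = {n0, n2, n3, n4, n5}, add states in Sat(wait ∧ done) with some successor in Z. Already a fixed point.
Sat(E[(wait ∧ done) U AF wait]) = {n0, n2, n3, n4, n5}
A[done U E[(wait ∧ done) U AF wait]]: least fixpoint, start Z0 = Sat(E[(wait ∧ done) U AF wait]) = {n0, n2, n3, n4, n5}, add states in Sat(done) with every successor in Z. Already a fixed point.
Sat(A[done U E[(wait ∧ done) U AF wait]]) = {n0, n2, n3, n4, n5}
|Sat(A[done U E[(wait ∧ done) U AF wait]])| = |{n0, n2, n3, n4, n5}| = 5.

5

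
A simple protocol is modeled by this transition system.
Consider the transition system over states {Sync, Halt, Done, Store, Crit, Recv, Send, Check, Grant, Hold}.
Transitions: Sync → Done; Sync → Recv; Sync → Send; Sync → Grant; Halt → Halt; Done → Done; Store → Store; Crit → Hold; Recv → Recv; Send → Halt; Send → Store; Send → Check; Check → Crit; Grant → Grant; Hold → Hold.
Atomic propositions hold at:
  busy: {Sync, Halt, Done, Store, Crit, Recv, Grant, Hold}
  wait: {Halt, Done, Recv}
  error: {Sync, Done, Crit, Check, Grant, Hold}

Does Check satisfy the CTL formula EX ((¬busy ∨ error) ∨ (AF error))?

Sat(¬busy) = {Send, Check}
Sat(¬busy ∨ error) = {Sync, Done, Crit, Send, Check, Grant, Hold}
AF error: least fixpoint, start Z0 = {Sync, Done, Crit, Check, Grant, Hold}, add states with every successor in Z. Already a fixed point.
Sat(AF error) = {Sync, Done, Crit, Check, Grant, Hold}
Sat((¬busy ∨ error) ∨ (AF error)) = {Sync, Done, Crit, Send, Check, Grant, Hold}
Sat(EX ((¬busy ∨ error) ∨ (AF error))) = {s : some successor in {Sync, Done, Crit, Send, Check, Grant, Hold}} = {Sync, Done, Crit, Send, Check, Grant, Hold}
Check ∈ Sat(EX ((¬busy ∨ error) ∨ (AF error))) = {Sync, Done, Crit, Send, Check, Grant, Hold}, so the formula holds at Check.

Yes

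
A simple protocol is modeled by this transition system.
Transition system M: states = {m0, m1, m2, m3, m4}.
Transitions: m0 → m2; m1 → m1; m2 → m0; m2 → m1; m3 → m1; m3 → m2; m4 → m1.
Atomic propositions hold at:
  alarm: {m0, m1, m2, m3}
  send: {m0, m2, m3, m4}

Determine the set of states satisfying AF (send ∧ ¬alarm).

Sat(¬alarm) = {m4}
Sat(send ∧ ¬alarm) = {m4}
AF (send ∧ ¬alarm): least fixpoint, start Z0 = {m4}, add states with every successor in Z. Already a fixed point.
Sat(AF (send ∧ ¬alarm)) = {m4}

{m4}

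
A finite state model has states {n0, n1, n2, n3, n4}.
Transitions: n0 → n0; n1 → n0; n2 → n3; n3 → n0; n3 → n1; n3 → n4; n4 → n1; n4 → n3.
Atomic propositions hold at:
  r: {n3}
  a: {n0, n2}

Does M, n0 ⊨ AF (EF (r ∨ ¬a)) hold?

Sat(¬a) = {n1, n3, n4}
Sat(r ∨ ¬a) = {n1, n3, n4}
EF (r ∨ ¬a): least fixpoint, start Z0 = {n1, n3, n4}, add states with some successor in Z. Z1 = {n1, n2, n3, n4}; fixed.
Sat(EF (r ∨ ¬a)) = {n1, n2, n3, n4}
AF (EF (r ∨ ¬a)): least fixpoint, start Z0 = {n1, n2, n3, n4}, add states with every successor in Z. Already a fixed point.
Sat(AF (EF (r ∨ ¬a))) = {n1, n2, n3, n4}
n0 ∉ Sat(AF (EF (r ∨ ¬a))) = {n1, n2, n3, n4}, so the formula does not hold at n0.

No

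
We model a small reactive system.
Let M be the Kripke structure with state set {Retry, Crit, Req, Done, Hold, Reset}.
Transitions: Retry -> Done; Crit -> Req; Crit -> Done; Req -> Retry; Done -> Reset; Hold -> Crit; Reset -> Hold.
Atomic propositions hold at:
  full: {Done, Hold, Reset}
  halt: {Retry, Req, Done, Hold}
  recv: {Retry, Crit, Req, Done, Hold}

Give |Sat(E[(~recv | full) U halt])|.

Sat(~recv) = {Reset}
Sat(~recv | full) = {Done, Hold, Reset}
E[(~recv | full) U halt]: least fixpoint, start Z0 = Sat(halt) = {Retry, Req, Done, Hold}, add states in Sat(~recv | full) with some successor in Z. Z1 = {Retry, Req, Done, Hold, Reset}; fixed.
Sat(E[(~recv | full) U halt]) = {Retry, Req, Done, Hold, Reset}
|Sat(E[(~recv | full) U halt])| = |{Retry, Req, Done, Hold, Reset}| = 5.

5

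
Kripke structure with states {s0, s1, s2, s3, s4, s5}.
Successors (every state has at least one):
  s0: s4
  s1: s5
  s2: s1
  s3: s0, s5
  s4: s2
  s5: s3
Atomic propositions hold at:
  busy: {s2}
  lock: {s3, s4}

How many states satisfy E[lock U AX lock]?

3

Sat(AX lock) = {s : every successor in {s3, s4}} = {s0, s5}
E[lock U AX lock]: least fixpoint, start Z0 = Sat(AX lock) = {s0, s5}, add states in Sat(lock) with some successor in Z. Z1 = {s0, s3, s5}; fixed.
Sat(E[lock U AX lock]) = {s0, s3, s5}
|Sat(E[lock U AX lock])| = |{s0, s3, s5}| = 3.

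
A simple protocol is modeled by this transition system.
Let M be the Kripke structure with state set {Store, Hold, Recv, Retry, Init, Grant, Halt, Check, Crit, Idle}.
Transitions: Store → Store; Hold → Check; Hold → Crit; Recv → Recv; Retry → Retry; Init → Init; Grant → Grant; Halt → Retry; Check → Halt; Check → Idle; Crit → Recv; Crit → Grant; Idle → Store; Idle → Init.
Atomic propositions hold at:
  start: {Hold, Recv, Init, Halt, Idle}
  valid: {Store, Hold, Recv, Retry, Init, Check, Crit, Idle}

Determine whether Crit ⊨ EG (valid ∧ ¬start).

Sat(¬start) = {Store, Retry, Grant, Check, Crit}
Sat(valid ∧ ¬start) = {Store, Retry, Check, Crit}
EG (valid ∧ ¬start): greatest fixpoint, start Z0 = {Store, Retry, Check, Crit}, keep only states in Sat with some successor in Z. Z1 = {Store, Retry}; fixed.
Sat(EG (valid ∧ ¬start)) = {Store, Retry}
Crit ∉ Sat(EG (valid ∧ ¬start)) = {Store, Retry}, so the formula does not hold at Crit.

No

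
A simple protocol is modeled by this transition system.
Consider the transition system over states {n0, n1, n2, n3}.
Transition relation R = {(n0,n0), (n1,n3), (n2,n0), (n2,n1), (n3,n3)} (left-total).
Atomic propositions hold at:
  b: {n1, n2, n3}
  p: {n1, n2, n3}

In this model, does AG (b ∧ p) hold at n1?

Yes

Sat(b ∧ p) = {n1, n2, n3}
AG (b ∧ p): greatest fixpoint, start Z0 = {n1, n2, n3}, keep only states in Sat with every successor in Z. Z1 = {n1, n3}; fixed.
Sat(AG (b ∧ p)) = {n1, n3}
n1 ∈ Sat(AG (b ∧ p)) = {n1, n3}, so the formula holds at n1.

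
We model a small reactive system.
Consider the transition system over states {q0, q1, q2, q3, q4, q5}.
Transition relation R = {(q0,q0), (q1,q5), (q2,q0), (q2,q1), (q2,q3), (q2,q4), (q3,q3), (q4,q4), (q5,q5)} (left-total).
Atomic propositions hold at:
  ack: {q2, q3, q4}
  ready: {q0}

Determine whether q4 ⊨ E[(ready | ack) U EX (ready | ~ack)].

No

Sat(ready | ack) = {q0, q2, q3, q4}
Sat(~ack) = {q0, q1, q5}
Sat(ready | ~ack) = {q0, q1, q5}
Sat(EX (ready | ~ack)) = {s : some successor in {q0, q1, q5}} = {q0, q1, q2, q5}
E[(ready | ack) U EX (ready | ~ack)]: least fixpoint, start Z0 = Sat(EX (ready | ~ack)) = {q0, q1, q2, q5}, add states in Sat(ready | ack) with some successor in Z. Already a fixed point.
Sat(E[(ready | ack) U EX (ready | ~ack)]) = {q0, q1, q2, q5}
q4 ∉ Sat(E[(ready | ack) U EX (ready | ~ack)]) = {q0, q1, q2, q5}, so the formula does not hold at q4.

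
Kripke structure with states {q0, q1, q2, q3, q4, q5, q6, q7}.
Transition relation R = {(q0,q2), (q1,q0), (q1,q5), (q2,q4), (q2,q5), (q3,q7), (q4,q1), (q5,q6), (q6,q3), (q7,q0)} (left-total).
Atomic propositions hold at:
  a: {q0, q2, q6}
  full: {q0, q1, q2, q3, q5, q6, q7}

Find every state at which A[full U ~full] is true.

Sat(~full) = {q4}
A[full U ~full]: least fixpoint, start Z0 = Sat(~full) = {q4}, add states in Sat(full) with every successor in Z. Already a fixed point.
Sat(A[full U ~full]) = {q4}

{q4}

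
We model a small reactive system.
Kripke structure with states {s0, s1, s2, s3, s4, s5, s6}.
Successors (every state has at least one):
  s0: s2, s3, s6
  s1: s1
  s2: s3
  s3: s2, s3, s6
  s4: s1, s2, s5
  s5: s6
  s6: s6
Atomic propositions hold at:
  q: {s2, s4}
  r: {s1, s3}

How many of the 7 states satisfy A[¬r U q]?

Sat(¬r) = {s0, s2, s4, s5, s6}
A[¬r U q]: least fixpoint, start Z0 = Sat(q) = {s2, s4}, add states in Sat(¬r) with every successor in Z. Already a fixed point.
Sat(A[¬r U q]) = {s2, s4}
|Sat(A[¬r U q])| = |{s2, s4}| = 2.

2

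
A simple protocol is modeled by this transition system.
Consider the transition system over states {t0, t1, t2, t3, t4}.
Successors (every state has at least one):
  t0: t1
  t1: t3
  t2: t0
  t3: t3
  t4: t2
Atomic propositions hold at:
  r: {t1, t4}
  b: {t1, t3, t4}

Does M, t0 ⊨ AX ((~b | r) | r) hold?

Sat(~b) = {t0, t2}
Sat(~b | r) = {t0, t1, t2, t4}
Sat((~b | r) | r) = {t0, t1, t2, t4}
Sat(AX ((~b | r) | r)) = {s : every successor in {t0, t1, t2, t4}} = {t0, t2, t4}
t0 ∈ Sat(AX ((~b | r) | r)) = {t0, t2, t4}, so the formula holds at t0.

Yes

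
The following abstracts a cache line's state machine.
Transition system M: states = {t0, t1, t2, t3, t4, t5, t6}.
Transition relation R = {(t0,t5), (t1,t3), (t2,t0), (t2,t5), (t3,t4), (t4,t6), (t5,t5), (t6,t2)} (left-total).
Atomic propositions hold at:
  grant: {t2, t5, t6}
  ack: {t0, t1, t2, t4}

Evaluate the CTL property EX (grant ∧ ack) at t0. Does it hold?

No

Sat(grant ∧ ack) = {t2}
Sat(EX (grant ∧ ack)) = {s : some successor in {t2}} = {t6}
t0 ∉ Sat(EX (grant ∧ ack)) = {t6}, so the formula does not hold at t0.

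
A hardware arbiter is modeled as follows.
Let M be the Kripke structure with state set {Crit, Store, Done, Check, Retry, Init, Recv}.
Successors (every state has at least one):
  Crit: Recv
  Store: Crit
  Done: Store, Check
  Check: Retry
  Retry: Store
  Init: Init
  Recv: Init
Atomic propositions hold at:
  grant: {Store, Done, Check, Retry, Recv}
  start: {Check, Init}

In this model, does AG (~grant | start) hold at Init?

Sat(~grant) = {Crit, Init}
Sat(~grant | start) = {Crit, Check, Init}
AG (~grant | start): greatest fixpoint, start Z0 = {Crit, Check, Init}, keep only states in Sat with every successor in Z. Z1 = {Init}; fixed.
Sat(AG (~grant | start)) = {Init}
Init ∈ Sat(AG (~grant | start)) = {Init}, so the formula holds at Init.

Yes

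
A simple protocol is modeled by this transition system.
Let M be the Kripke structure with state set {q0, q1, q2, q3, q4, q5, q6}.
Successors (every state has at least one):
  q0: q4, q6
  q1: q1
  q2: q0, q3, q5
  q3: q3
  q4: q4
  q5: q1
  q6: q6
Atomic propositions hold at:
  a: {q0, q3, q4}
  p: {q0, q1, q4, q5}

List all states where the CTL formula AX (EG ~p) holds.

Sat(~p) = {q2, q3, q6}
EG ~p: greatest fixpoint, start Z0 = {q2, q3, q6}, keep only states in Sat with some successor in Z. Already a fixed point.
Sat(EG ~p) = {q2, q3, q6}
Sat(AX (EG ~p)) = {s : every successor in {q2, q3, q6}} = {q3, q6}

{q3, q6}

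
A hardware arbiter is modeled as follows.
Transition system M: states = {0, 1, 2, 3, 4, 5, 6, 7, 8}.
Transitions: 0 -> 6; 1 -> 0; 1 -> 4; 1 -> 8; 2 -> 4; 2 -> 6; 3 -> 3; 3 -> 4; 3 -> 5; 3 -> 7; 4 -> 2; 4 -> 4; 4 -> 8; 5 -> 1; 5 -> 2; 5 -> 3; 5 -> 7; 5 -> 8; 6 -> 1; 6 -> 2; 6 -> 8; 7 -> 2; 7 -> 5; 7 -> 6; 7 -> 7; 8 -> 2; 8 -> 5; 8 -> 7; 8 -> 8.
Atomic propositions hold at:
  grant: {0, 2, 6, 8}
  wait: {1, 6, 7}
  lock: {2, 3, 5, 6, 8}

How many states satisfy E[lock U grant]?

E[lock U grant]: least fixpoint, start Z0 = Sat(grant) = {0, 2, 6, 8}, add states in Sat(lock) with some successor in Z. Z1 = {0, 2, 5, 6, 8}; Z2 = {0, 2, 3, 5, 6, 8}; fixed.
Sat(E[lock U grant]) = {0, 2, 3, 5, 6, 8}
|Sat(E[lock U grant])| = |{0, 2, 3, 5, 6, 8}| = 6.

6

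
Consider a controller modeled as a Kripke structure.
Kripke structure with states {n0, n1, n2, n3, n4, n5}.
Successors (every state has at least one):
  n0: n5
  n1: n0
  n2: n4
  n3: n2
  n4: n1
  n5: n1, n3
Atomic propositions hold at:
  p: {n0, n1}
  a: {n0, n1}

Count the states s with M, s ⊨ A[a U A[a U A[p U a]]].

A[p U a]: least fixpoint, start Z0 = Sat(a) = {n0, n1}, add states in Sat(p) with every successor in Z. Already a fixed point.
Sat(A[p U a]) = {n0, n1}
A[a U A[p U a]]: least fixpoint, start Z0 = Sat(A[p U a]) = {n0, n1}, add states in Sat(a) with every successor in Z. Already a fixed point.
Sat(A[a U A[p U a]]) = {n0, n1}
A[a U A[a U A[p U a]]]: least fixpoint, start Z0 = Sat(A[a U A[p U a]]) = {n0, n1}, add states in Sat(a) with every successor in Z. Already a fixed point.
Sat(A[a U A[a U A[p U a]]]) = {n0, n1}
|Sat(A[a U A[a U A[p U a]]])| = |{n0, n1}| = 2.

2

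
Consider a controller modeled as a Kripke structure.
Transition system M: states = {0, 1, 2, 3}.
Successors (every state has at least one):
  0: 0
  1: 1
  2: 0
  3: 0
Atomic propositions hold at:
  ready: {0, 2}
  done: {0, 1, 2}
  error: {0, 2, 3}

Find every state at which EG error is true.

EG error: greatest fixpoint, start Z0 = {0, 2, 3}, keep only states in Sat with some successor in Z. Already a fixed point.
Sat(EG error) = {0, 2, 3}

{0, 2, 3}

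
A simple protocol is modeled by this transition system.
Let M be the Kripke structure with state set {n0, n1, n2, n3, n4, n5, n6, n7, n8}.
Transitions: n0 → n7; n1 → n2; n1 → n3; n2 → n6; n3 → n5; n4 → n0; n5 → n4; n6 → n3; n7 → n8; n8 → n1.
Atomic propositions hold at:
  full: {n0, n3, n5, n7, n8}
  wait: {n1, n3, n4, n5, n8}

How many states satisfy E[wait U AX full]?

8

Sat(AX full) = {s : every successor in {n0, n3, n5, n7, n8}} = {n0, n3, n4, n6, n7}
E[wait U AX full]: least fixpoint, start Z0 = Sat(AX full) = {n0, n3, n4, n6, n7}, add states in Sat(wait) with some successor in Z. Z1 = {n0, n1, n3, n4, n5, n6, n7}; Z2 = {n0, n1, n3, n4, n5, n6, n7, n8}; fixed.
Sat(E[wait U AX full]) = {n0, n1, n3, n4, n5, n6, n7, n8}
|Sat(E[wait U AX full])| = |{n0, n1, n3, n4, n5, n6, n7, n8}| = 8.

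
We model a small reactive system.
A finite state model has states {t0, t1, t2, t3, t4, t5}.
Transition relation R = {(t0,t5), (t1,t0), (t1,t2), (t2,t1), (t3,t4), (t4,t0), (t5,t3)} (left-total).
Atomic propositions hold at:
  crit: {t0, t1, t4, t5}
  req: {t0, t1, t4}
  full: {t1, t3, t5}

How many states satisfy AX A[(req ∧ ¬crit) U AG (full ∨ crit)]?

4

Sat(¬crit) = {t2, t3}
Sat(req ∧ ¬crit) = ∅
Sat(full ∨ crit) = {t0, t1, t3, t4, t5}
AG (full ∨ crit): greatest fixpoint, start Z0 = {t0, t1, t3, t4, t5}, keep only states in Sat with every successor in Z. Z1 = {t0, t3, t4, t5}; fixed.
Sat(AG (full ∨ crit)) = {t0, t3, t4, t5}
A[(req ∧ ¬crit) U AG (full ∨ crit)]: least fixpoint, start Z0 = Sat(AG (full ∨ crit)) = {t0, t3, t4, t5}, add states in Sat(req ∧ ¬crit) with every successor in Z. Already a fixed point.
Sat(A[(req ∧ ¬crit) U AG (full ∨ crit)]) = {t0, t3, t4, t5}
Sat(AX A[(req ∧ ¬crit) U AG (full ∨ crit)]) = {s : every successor in {t0, t3, t4, t5}} = {t0, t3, t4, t5}
|Sat(AX A[(req ∧ ¬crit) U AG (full ∨ crit)])| = |{t0, t3, t4, t5}| = 4.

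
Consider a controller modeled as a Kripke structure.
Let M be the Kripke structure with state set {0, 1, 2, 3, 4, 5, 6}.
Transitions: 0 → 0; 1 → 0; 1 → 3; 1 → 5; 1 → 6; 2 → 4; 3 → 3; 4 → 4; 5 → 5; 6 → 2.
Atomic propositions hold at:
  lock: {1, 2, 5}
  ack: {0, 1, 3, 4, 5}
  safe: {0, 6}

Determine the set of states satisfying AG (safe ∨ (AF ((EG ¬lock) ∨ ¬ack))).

Sat(¬lock) = {0, 3, 4, 6}
EG ¬lock: greatest fixpoint, start Z0 = {0, 3, 4, 6}, keep only states in Sat with some successor in Z. Z1 = {0, 3, 4}; fixed.
Sat(EG ¬lock) = {0, 3, 4}
Sat(¬ack) = {2, 6}
Sat((EG ¬lock) ∨ ¬ack) = {0, 2, 3, 4, 6}
AF ((EG ¬lock) ∨ ¬ack): least fixpoint, start Z0 = {0, 2, 3, 4, 6}, add states with every successor in Z. Already a fixed point.
Sat(AF ((EG ¬lock) ∨ ¬ack)) = {0, 2, 3, 4, 6}
Sat(safe ∨ (AF ((EG ¬lock) ∨ ¬ack))) = {0, 2, 3, 4, 6}
AG (safe ∨ (AF ((EG ¬lock) ∨ ¬ack))): greatest fixpoint, start Z0 = {0, 2, 3, 4, 6}, keep only states in Sat with every successor in Z. Already a fixed point.
Sat(AG (safe ∨ (AF ((EG ¬lock) ∨ ¬ack)))) = {0, 2, 3, 4, 6}

{0, 2, 3, 4, 6}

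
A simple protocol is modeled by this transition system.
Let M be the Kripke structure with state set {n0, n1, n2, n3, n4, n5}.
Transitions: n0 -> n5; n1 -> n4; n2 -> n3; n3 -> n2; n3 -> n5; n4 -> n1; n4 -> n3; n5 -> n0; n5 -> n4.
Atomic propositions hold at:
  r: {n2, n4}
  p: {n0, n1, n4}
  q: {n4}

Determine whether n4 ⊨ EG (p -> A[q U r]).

Yes

A[q U r]: least fixpoint, start Z0 = Sat(r) = {n2, n4}, add states in Sat(q) with every successor in Z. Already a fixed point.
Sat(A[q U r]) = {n2, n4}
Sat(p -> A[q U r]) = {n2, n3, n4, n5}
EG (p -> A[q U r]): greatest fixpoint, start Z0 = {n2, n3, n4, n5}, keep only states in Sat with some successor in Z. Already a fixed point.
Sat(EG (p -> A[q U r])) = {n2, n3, n4, n5}
n4 ∈ Sat(EG (p -> A[q U r])) = {n2, n3, n4, n5}, so the formula holds at n4.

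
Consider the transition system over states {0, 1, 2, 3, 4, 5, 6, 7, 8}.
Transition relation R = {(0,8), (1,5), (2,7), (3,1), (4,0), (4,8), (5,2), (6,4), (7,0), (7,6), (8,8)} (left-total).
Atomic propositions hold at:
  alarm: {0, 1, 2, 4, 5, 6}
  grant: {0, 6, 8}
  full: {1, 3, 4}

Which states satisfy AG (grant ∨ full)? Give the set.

Sat(grant ∨ full) = {0, 1, 3, 4, 6, 8}
AG (grant ∨ full): greatest fixpoint, start Z0 = {0, 1, 3, 4, 6, 8}, keep only states in Sat with every successor in Z. Z1 = {0, 3, 4, 6, 8}; Z2 = {0, 4, 6, 8}; fixed.
Sat(AG (grant ∨ full)) = {0, 4, 6, 8}

{0, 4, 6, 8}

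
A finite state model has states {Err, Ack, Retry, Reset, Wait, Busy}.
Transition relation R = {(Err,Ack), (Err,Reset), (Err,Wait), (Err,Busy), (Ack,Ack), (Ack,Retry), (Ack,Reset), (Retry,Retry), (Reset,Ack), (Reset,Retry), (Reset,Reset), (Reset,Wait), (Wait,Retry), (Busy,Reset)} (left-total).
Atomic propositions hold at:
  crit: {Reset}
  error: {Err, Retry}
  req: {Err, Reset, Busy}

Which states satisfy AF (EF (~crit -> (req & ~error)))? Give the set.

Sat(~crit) = {Err, Ack, Retry, Wait, Busy}
Sat(~error) = {Ack, Reset, Wait, Busy}
Sat(req & ~error) = {Reset, Busy}
Sat(~crit -> (req & ~error)) = {Reset, Busy}
EF (~crit -> (req & ~error)): least fixpoint, start Z0 = {Reset, Busy}, add states with some successor in Z. Z1 = {Err, Ack, Reset, Busy}; fixed.
Sat(EF (~crit -> (req & ~error))) = {Err, Ack, Reset, Busy}
AF (EF (~crit -> (req & ~error))): least fixpoint, start Z0 = {Err, Ack, Reset, Busy}, add states with every successor in Z. Already a fixed point.
Sat(AF (EF (~crit -> (req & ~error)))) = {Err, Ack, Reset, Busy}

{Err, Ack, Reset, Busy}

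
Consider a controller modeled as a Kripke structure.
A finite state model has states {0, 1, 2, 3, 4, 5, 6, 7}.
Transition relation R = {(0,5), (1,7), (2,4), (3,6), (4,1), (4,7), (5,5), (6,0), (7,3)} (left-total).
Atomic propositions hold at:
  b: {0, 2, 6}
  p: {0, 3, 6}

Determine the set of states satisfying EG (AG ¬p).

{5}

Sat(¬p) = {1, 2, 4, 5, 7}
AG ¬p: greatest fixpoint, start Z0 = {1, 2, 4, 5, 7}, keep only states in Sat with every successor in Z. Z1 = {1, 2, 4, 5}; Z2 = {2, 5}; Z3 = {5}; fixed.
Sat(AG ¬p) = {5}
EG (AG ¬p): greatest fixpoint, start Z0 = {5}, keep only states in Sat with some successor in Z. Already a fixed point.
Sat(EG (AG ¬p)) = {5}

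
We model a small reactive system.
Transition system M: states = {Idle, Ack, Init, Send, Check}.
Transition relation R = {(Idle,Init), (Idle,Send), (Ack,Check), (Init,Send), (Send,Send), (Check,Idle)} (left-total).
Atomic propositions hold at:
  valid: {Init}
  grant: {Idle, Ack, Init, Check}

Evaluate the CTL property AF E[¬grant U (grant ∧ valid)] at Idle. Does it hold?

Sat(¬grant) = {Send}
Sat(grant ∧ valid) = {Init}
E[¬grant U (grant ∧ valid)]: least fixpoint, start Z0 = Sat((grant ∧ valid)) = {Init}, add states in Sat(¬grant) with some successor in Z. Already a fixed point.
Sat(E[¬grant U (grant ∧ valid)]) = {Init}
AF E[¬grant U (grant ∧ valid)]: least fixpoint, start Z0 = {Init}, add states with every successor in Z. Already a fixed point.
Sat(AF E[¬grant U (grant ∧ valid)]) = {Init}
Idle ∉ Sat(AF E[¬grant U (grant ∧ valid)]) = {Init}, so the formula does not hold at Idle.

No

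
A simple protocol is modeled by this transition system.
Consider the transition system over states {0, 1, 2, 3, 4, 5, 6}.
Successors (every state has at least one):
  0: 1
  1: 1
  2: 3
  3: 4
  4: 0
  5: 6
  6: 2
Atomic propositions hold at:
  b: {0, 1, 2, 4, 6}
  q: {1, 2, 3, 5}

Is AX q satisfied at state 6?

Sat(AX q) = {s : every successor in {1, 2, 3, 5}} = {0, 1, 2, 6}
6 ∈ Sat(AX q) = {0, 1, 2, 6}, so the formula holds at 6.

Yes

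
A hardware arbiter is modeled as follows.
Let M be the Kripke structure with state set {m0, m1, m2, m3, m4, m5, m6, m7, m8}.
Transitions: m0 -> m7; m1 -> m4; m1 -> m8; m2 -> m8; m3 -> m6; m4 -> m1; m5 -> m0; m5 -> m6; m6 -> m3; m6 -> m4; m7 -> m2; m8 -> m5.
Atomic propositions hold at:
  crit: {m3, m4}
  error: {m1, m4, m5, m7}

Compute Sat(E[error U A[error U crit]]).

A[error U crit]: least fixpoint, start Z0 = Sat(crit) = {m3, m4}, add states in Sat(error) with every successor in Z. Already a fixed point.
Sat(A[error U crit]) = {m3, m4}
E[error U A[error U crit]]: least fixpoint, start Z0 = Sat(A[error U crit]) = {m3, m4}, add states in Sat(error) with some successor in Z. Z1 = {m1, m3, m4}; fixed.
Sat(E[error U A[error U crit]]) = {m1, m3, m4}

{m1, m3, m4}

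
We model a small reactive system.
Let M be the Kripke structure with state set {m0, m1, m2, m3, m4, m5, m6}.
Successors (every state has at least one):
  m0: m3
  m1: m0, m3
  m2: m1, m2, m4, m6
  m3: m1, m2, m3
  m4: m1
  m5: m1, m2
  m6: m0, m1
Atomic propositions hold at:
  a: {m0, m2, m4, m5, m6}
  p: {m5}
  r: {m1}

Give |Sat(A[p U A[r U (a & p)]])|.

Sat(a & p) = {m5}
A[r U (a & p)]: least fixpoint, start Z0 = Sat((a & p)) = {m5}, add states in Sat(r) with every successor in Z. Already a fixed point.
Sat(A[r U (a & p)]) = {m5}
A[p U A[r U (a & p)]]: least fixpoint, start Z0 = Sat(A[r U (a & p)]) = {m5}, add states in Sat(p) with every successor in Z. Already a fixed point.
Sat(A[p U A[r U (a & p)]]) = {m5}
|Sat(A[p U A[r U (a & p)]])| = |{m5}| = 1.

1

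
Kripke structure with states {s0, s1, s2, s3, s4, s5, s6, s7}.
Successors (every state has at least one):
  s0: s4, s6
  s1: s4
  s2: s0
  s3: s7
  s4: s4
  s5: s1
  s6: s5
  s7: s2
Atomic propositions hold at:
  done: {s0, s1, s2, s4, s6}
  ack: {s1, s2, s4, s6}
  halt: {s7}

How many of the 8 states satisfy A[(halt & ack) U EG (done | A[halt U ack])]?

5

Sat(halt & ack) = ∅
A[halt U ack]: least fixpoint, start Z0 = Sat(ack) = {s1, s2, s4, s6}, add states in Sat(halt) with every successor in Z. Z1 = {s1, s2, s4, s6, s7}; fixed.
Sat(A[halt U ack]) = {s1, s2, s4, s6, s7}
Sat(done | A[halt U ack]) = {s0, s1, s2, s4, s6, s7}
EG (done | A[halt U ack]): greatest fixpoint, start Z0 = {s0, s1, s2, s4, s6, s7}, keep only states in Sat with some successor in Z. Z1 = {s0, s1, s2, s4, s7}; fixed.
Sat(EG (done | A[halt U ack])) = {s0, s1, s2, s4, s7}
A[(halt & ack) U EG (done | A[halt U ack])]: least fixpoint, start Z0 = Sat(EG (done | A[halt U ack])) = {s0, s1, s2, s4, s7}, add states in Sat(halt & ack) with every successor in Z. Already a fixed point.
Sat(A[(halt & ack) U EG (done | A[halt U ack])]) = {s0, s1, s2, s4, s7}
|Sat(A[(halt & ack) U EG (done | A[halt U ack])])| = |{s0, s1, s2, s4, s7}| = 5.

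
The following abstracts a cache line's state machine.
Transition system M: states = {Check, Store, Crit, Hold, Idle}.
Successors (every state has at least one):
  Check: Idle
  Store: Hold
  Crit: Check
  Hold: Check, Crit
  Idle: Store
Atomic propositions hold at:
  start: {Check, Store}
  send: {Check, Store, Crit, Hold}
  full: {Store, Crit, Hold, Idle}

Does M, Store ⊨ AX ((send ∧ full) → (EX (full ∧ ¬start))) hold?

Sat(send ∧ full) = {Store, Crit, Hold}
Sat(¬start) = {Crit, Hold, Idle}
Sat(full ∧ ¬start) = {Crit, Hold, Idle}
Sat(EX (full ∧ ¬start)) = {s : some successor in {Crit, Hold, Idle}} = {Check, Store, Hold}
Sat((send ∧ full) → (EX (full ∧ ¬start))) = {Check, Store, Hold, Idle}
Sat(AX ((send ∧ full) → (EX (full ∧ ¬start)))) = {s : every successor in {Check, Store, Hold, Idle}} = {Check, Store, Crit, Idle}
Store ∈ Sat(AX ((send ∧ full) → (EX (full ∧ ¬start)))) = {Check, Store, Crit, Idle}, so the formula holds at Store.

Yes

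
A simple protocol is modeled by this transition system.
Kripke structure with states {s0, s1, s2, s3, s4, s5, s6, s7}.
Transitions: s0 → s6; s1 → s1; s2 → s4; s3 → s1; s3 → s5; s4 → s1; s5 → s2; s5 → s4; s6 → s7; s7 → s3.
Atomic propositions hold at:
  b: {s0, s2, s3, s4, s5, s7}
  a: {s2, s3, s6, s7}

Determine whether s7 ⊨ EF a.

EF a: least fixpoint, start Z0 = {s2, s3, s6, s7}, add states with some successor in Z. Z1 = {s0, s2, s3, s5, s6, s7}; fixed.
Sat(EF a) = {s0, s2, s3, s5, s6, s7}
s7 ∈ Sat(EF a) = {s0, s2, s3, s5, s6, s7}, so the formula holds at s7.

Yes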